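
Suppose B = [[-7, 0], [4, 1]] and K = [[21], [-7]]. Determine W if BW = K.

Since B multiplies W on the left, W = B⁻¹K.
B has determinant -7; B⁻¹ = [[-1/7, 0], [4/7, 1]].
W = B⁻¹K = [[-1/7, 0], [4/7, 1]] · [[21], [-7]] = [[-3], [5]].

W = [[-3], [5]]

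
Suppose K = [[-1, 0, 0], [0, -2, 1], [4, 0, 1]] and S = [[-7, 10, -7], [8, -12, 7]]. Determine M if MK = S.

Since K sits to the right of M, M = SK⁻¹.
det K = 2, so K⁻¹ = [[-1, 0, 0], [2, -1/2, 1/2], [4, 0, 1]].
M = SK⁻¹ = [[-7, 10, -7], [8, -12, 7]] · [[-1, 0, 0], [2, -1/2, 1/2], [4, 0, 1]] = [[-1, -5, -2], [-4, 6, 1]].

M = [[-1, -5, -2], [-4, 6, 1]]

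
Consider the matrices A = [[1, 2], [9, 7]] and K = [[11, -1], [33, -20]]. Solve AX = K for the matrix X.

X = [[-1, -3], [6, 1]]

A is on the left of X, so left-multiply by A⁻¹: X = A⁻¹K.
det A = -11, so A⁻¹ = [[-7/11, 2/11], [9/11, -1/11]].
X = A⁻¹K = [[-7/11, 2/11], [9/11, -1/11]] · [[11, -1], [33, -20]] = [[-1, -3], [6, 1]].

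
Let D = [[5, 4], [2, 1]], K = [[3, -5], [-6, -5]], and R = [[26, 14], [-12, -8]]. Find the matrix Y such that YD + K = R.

YD = R − K = [[23, 19], [-6, -3]].
D is on the right of Y, so right-multiply by D⁻¹: Y = (R − K)D⁻¹.
det D = -3; the adjugate gives D⁻¹ = [[-1/3, 4/3], [2/3, -5/3]].
Y = (R − K)D⁻¹ = [[5, -1], [0, -3]].

Y = [[5, -1], [0, -3]]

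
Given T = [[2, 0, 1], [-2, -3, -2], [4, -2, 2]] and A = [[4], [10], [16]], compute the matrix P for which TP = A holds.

P = [[3], [-4], [-2]]

Left-multiplying both sides by T⁻¹ gives P = T⁻¹A.
T has determinant -4; T⁻¹ = [[5/2, 1/2, -3/4], [1, 0, -1/2], [-4, -1, 3/2]].
P = T⁻¹A = [[5/2, 1/2, -3/4], [1, 0, -1/2], [-4, -1, 3/2]] · [[4], [10], [16]] = [[3], [-4], [-2]].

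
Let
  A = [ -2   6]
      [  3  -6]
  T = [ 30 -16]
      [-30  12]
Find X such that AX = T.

X = [[0, -4], [5, -4]]

A is on the left of X, so left-multiply by A⁻¹: X = A⁻¹T.
det A = -6, so A⁻¹ = [[1, 1], [1/2, 1/3]].
X = A⁻¹T = [[1, 1], [1/2, 1/3]] · [[30, -16], [-30, 12]] = [[0, -4], [5, -4]].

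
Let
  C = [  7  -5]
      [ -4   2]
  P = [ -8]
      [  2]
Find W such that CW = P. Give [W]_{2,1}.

C is on the left of W, so left-multiply by C⁻¹: W = C⁻¹P.
det C = -6; the adjugate gives C⁻¹ = [[-1/3, -5/6], [-2/3, -7/6]].
W = C⁻¹P = [[-1/3, -5/6], [-2/3, -7/6]] · [[-8], [2]] = [[1], [3]].

3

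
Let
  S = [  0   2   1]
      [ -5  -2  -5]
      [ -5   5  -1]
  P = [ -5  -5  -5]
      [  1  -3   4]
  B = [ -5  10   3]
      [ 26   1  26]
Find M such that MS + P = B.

MS = B − P = [[0, 15, 8], [25, 4, 22]].
Right-multiplying both sides by S⁻¹ gives M = (B − P)S⁻¹.
det S = 5; the adjugate gives S⁻¹ = [[27/5, 7/5, -8/5], [4, 1, -1], [-7, -2, 2]].
M = (B − P)S⁻¹ = [[4, -1, 1], [-3, -5, 0]].

M = [[4, -1, 1], [-3, -5, 0]]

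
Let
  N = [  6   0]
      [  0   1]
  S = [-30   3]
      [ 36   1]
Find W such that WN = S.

Right-multiplying both sides by N⁻¹ gives W = SN⁻¹.
det N = 6; the adjugate gives N⁻¹ = [[1/6, 0], [0, 1]].
W = SN⁻¹ = [[-30, 3], [36, 1]] · [[1/6, 0], [0, 1]] = [[-5, 3], [6, 1]].

W = [[-5, 3], [6, 1]]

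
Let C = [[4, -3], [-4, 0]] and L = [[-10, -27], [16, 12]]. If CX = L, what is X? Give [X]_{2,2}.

5

Left-multiplying both sides by C⁻¹ gives X = C⁻¹L.
C has determinant -12; C⁻¹ = [[0, -1/4], [-1/3, -1/3]].
X = C⁻¹L = [[0, -1/4], [-1/3, -1/3]] · [[-10, -27], [16, 12]] = [[-4, -3], [-2, 5]].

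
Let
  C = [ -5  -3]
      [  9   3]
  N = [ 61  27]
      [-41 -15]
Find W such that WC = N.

W = [[-5, 4], [1, -4]]

Right-multiplying both sides by C⁻¹ gives W = NC⁻¹.
C has determinant 12; C⁻¹ = [[1/4, 1/4], [-3/4, -5/12]].
W = NC⁻¹ = [[61, 27], [-41, -15]] · [[1/4, 1/4], [-3/4, -5/12]] = [[-5, 4], [1, -4]].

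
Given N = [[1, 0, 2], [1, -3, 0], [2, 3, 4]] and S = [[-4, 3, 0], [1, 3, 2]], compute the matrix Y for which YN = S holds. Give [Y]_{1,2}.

Since N sits to the right of Y, Y = SN⁻¹.
N has determinant 6; N⁻¹ = [[-2, 1, 1], [-2/3, 0, 1/3], [3/2, -1/2, -1/2]].
Y = SN⁻¹ = [[-4, 3, 0], [1, 3, 2]] · [[-2, 1, 1], [-2/3, 0, 1/3], [3/2, -1/2, -1/2]] = [[6, -4, -3], [-1, 0, 1]].

-4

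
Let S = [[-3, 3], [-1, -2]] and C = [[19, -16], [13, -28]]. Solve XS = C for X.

X = [[-6, -1], [-6, 5]]

Since S sits to the right of X, X = CS⁻¹.
det S = 9; the adjugate gives S⁻¹ = [[-2/9, -1/3], [1/9, -1/3]].
X = CS⁻¹ = [[19, -16], [13, -28]] · [[-2/9, -1/3], [1/9, -1/3]] = [[-6, -1], [-6, 5]].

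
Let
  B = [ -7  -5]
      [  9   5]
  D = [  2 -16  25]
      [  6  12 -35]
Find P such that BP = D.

P = [[4, -2, -5], [-6, 6, 2]]

Left-multiplying both sides by B⁻¹ gives P = B⁻¹D.
B has determinant 10; B⁻¹ = [[1/2, 1/2], [-9/10, -7/10]].
P = B⁻¹D = [[1/2, 1/2], [-9/10, -7/10]] · [[2, -16, 25], [6, 12, -35]] = [[4, -2, -5], [-6, 6, 2]].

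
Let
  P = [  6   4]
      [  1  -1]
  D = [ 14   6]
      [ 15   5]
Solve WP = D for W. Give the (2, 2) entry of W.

3

Since P sits to the right of W, W = DP⁻¹.
det P = -10; the adjugate gives P⁻¹ = [[1/10, 2/5], [1/10, -3/5]].
W = DP⁻¹ = [[14, 6], [15, 5]] · [[1/10, 2/5], [1/10, -3/5]] = [[2, 2], [2, 3]].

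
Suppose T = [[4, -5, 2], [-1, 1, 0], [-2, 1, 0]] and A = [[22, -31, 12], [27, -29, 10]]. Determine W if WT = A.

W = [[6, -4, 3], [5, -1, -3]]

T is on the right of W, so right-multiply by T⁻¹: W = AT⁻¹.
T has determinant 2; T⁻¹ = [[0, 1, -1], [0, 2, -1], [1/2, 3, -1/2]].
W = AT⁻¹ = [[22, -31, 12], [27, -29, 10]] · [[0, 1, -1], [0, 2, -1], [1/2, 3, -1/2]] = [[6, -4, 3], [5, -1, -3]].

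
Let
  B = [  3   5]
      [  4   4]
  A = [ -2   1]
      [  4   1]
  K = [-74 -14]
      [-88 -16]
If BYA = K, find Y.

Left-multiply by B⁻¹ and right-multiply by A⁻¹: Y = B⁻¹KA⁻¹.
det B = -8; the adjugate gives B⁻¹ = [[-1/2, 5/8], [1/2, -3/8]].
A has determinant -6; A⁻¹ = [[-1/6, 1/6], [2/3, 1/3]].
B⁻¹K = [[-18, -3], [-4, -1]].
Y = (B⁻¹K)A⁻¹ = [[1, -4], [0, -1]].

Y = [[1, -4], [0, -1]]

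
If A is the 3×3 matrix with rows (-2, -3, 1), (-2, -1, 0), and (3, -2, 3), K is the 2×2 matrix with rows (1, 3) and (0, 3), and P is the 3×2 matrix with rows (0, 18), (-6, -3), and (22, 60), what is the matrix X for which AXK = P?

X = [[4, -3], [-2, 1], [2, 3]]

Left-multiply by A⁻¹ and right-multiply by K⁻¹: X = A⁻¹PK⁻¹.
A has determinant -5; A⁻¹ = [[3/5, -7/5, -1/5], [-6/5, 9/5, 2/5], [-7/5, 13/5, 4/5]].
det K = 3; the adjugate gives K⁻¹ = [[1, -1], [0, 1/3]].
A⁻¹P = [[4, 3], [-2, -3], [2, 15]].
X = (A⁻¹P)K⁻¹ = [[4, -3], [-2, 1], [2, 3]].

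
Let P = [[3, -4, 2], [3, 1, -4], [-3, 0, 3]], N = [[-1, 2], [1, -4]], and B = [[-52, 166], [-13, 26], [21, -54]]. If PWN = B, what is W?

W = [[3, -3], [-4, 5], [-2, -1]]

Isolating W: multiply by P⁻¹ from the left and N⁻¹ from the right, so W = P⁻¹BN⁻¹.
P has determinant 3; P⁻¹ = [[1, 4, 14/3], [1, 5, 6], [1, 4, 5]].
det N = 2; the adjugate gives N⁻¹ = [[-2, -1], [-1/2, -1/2]].
P⁻¹B = [[-6, 18], [9, -28], [1, 0]].
W = (P⁻¹B)N⁻¹ = [[3, -3], [-4, 5], [-2, -1]].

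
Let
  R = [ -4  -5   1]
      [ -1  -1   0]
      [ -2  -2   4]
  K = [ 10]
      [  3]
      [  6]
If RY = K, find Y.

Since R multiplies Y on the left, Y = R⁻¹K.
det R = -4; the adjugate gives R⁻¹ = [[1, -9/2, -1/4], [-1, 7/2, 1/4], [0, -1/2, 1/4]].
Y = R⁻¹K = [[1, -9/2, -1/4], [-1, 7/2, 1/4], [0, -1/2, 1/4]] · [[10], [3], [6]] = [[-5], [2], [0]].

Y = [[-5], [2], [0]]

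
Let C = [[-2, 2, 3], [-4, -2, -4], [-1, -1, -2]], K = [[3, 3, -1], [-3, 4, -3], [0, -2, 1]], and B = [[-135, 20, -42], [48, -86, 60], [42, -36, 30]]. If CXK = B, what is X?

X = [[5, -1, 2], [-5, 1, 4], [-2, 5, -5]]

Isolating X: multiply by C⁻¹ from the left and K⁻¹ from the right, so X = C⁻¹BK⁻¹.
C has determinant -2; C⁻¹ = [[0, -1/2, 1], [2, -7/2, 10], [-1, 2, -6]].
K has determinant -3; K⁻¹ = [[2/3, 1/3, 5/3], [-1, -1, -4], [-2, -2, -7]].
C⁻¹B = [[18, 7, 0], [-18, -19, 6], [-21, 24, -18]].
X = (C⁻¹B)K⁻¹ = [[5, -1, 2], [-5, 1, 4], [-2, 5, -5]].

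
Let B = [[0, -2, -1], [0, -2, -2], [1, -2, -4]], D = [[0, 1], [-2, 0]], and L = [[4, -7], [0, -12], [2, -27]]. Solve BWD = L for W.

W = [[-5, -5], [1, 2], [5, -2]]

Left-multiply by B⁻¹ and right-multiply by D⁻¹: W = B⁻¹LD⁻¹.
det B = 2; the adjugate gives B⁻¹ = [[2, -3, 1], [-1, 1/2, 0], [1, -1, 0]].
D has determinant 2; D⁻¹ = [[0, -1/2], [1, 0]].
B⁻¹L = [[10, -5], [-4, 1], [4, 5]].
W = (B⁻¹L)D⁻¹ = [[-5, -5], [1, 2], [5, -2]].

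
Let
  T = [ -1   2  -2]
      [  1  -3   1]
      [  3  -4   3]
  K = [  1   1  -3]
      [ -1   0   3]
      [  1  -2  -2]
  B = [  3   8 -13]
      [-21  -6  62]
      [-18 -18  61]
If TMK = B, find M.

M = [[0, 5, 2], [4, -3, 2], [4, -2, 3]]

Left-multiply by T⁻¹ and right-multiply by K⁻¹: M = T⁻¹BK⁻¹.
det T = -5; the adjugate gives T⁻¹ = [[1, -2/5, 4/5], [0, -3/5, 1/5], [-1, -2/5, -1/5]].
K has determinant 1; K⁻¹ = [[6, 8, 3], [1, 1, 0], [2, 3, 1]].
T⁻¹B = [[-3, -4, 11], [9, 0, -25], [9, -2, -24]].
M = (T⁻¹B)K⁻¹ = [[0, 5, 2], [4, -3, 2], [4, -2, 3]].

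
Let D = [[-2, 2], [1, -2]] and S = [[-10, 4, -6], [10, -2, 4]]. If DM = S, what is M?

D is on the left of M, so left-multiply by D⁻¹: M = D⁻¹S.
det D = 2, so D⁻¹ = [[-1, -1], [-1/2, -1]].
M = D⁻¹S = [[-1, -1], [-1/2, -1]] · [[-10, 4, -6], [10, -2, 4]] = [[0, -2, 2], [-5, 0, -1]].

M = [[0, -2, 2], [-5, 0, -1]]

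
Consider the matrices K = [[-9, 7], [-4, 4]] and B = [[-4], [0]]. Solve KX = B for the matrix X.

Since K multiplies X on the left, X = K⁻¹B.
det K = -8; the adjugate gives K⁻¹ = [[-1/2, 7/8], [-1/2, 9/8]].
X = K⁻¹B = [[-1/2, 7/8], [-1/2, 9/8]] · [[-4], [0]] = [[2], [2]].

X = [[2], [2]]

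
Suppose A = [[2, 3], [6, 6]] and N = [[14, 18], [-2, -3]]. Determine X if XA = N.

X = [[4, 1], [-1, 0]]

A is on the right of X, so right-multiply by A⁻¹: X = NA⁻¹.
det A = -6, so A⁻¹ = [[-1, 1/2], [1, -1/3]].
X = NA⁻¹ = [[14, 18], [-2, -3]] · [[-1, 1/2], [1, -1/3]] = [[4, 1], [-1, 0]].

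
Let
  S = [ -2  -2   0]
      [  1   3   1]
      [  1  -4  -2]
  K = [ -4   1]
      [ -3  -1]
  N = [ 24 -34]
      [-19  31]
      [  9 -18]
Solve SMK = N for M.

M = [[5, -5], [4, -3], [-1, -1]]

M = S⁻¹NK⁻¹ (apply S⁻¹ on the left and K⁻¹ on the right).
det S = -2, so S⁻¹ = [[1, 2, 1], [-3/2, -2, -1], [7/2, 5, 2]].
det K = 7, so K⁻¹ = [[-1/7, -1/7], [3/7, -4/7]].
S⁻¹N = [[-5, 10], [-7, 7], [7, 0]].
M = (S⁻¹N)K⁻¹ = [[5, -5], [4, -3], [-1, -1]].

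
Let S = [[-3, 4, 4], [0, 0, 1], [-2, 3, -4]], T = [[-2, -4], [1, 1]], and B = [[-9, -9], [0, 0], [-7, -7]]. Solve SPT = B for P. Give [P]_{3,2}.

0

Isolating P: multiply by S⁻¹ from the left and T⁻¹ from the right, so P = S⁻¹BT⁻¹.
S has determinant 1; S⁻¹ = [[-3, 28, 4], [-2, 20, 3], [0, 1, 0]].
det T = 2, so T⁻¹ = [[1/2, 2], [-1/2, -1]].
S⁻¹B = [[-1, -1], [-3, -3], [0, 0]].
P = (S⁻¹B)T⁻¹ = [[0, -1], [0, -3], [0, 0]].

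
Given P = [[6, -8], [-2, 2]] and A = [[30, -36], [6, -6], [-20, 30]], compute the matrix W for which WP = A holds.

Since P sits to the right of W, W = AP⁻¹.
P has determinant -4; P⁻¹ = [[-1/2, -2], [-1/2, -3/2]].
W = AP⁻¹ = [[30, -36], [6, -6], [-20, 30]] · [[-1/2, -2], [-1/2, -3/2]] = [[3, -6], [0, -3], [-5, -5]].

W = [[3, -6], [0, -3], [-5, -5]]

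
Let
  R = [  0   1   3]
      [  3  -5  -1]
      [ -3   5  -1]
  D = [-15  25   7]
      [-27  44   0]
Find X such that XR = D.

X = [[0, -6, -1], [-1, -6, 3]]

Right-multiplying both sides by R⁻¹ gives X = DR⁻¹.
R has determinant 6; R⁻¹ = [[5/3, 8/3, 7/3], [1, 3/2, 3/2], [0, -1/2, -1/2]].
X = DR⁻¹ = [[-15, 25, 7], [-27, 44, 0]] · [[5/3, 8/3, 7/3], [1, 3/2, 3/2], [0, -1/2, -1/2]] = [[0, -6, -1], [-1, -6, 3]].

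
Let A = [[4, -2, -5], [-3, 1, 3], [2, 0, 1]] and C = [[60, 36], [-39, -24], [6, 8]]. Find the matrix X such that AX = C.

X = [[6, 5], [-3, -3], [-6, -2]]

Left-multiplying both sides by A⁻¹ gives X = A⁻¹C.
det A = -4, so A⁻¹ = [[-1/4, -1/2, 1/4], [-9/4, -7/2, -3/4], [1/2, 1, 1/2]].
X = A⁻¹C = [[-1/4, -1/2, 1/4], [-9/4, -7/2, -3/4], [1/2, 1, 1/2]] · [[60, 36], [-39, -24], [6, 8]] = [[6, 5], [-3, -3], [-6, -2]].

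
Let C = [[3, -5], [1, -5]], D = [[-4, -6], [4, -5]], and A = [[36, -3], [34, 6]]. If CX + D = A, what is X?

CX = A − D = [[40, 3], [30, 11]].
C is on the left of X, so left-multiply by C⁻¹: X = C⁻¹(A − D).
C has determinant -10; C⁻¹ = [[1/2, -1/2], [1/10, -3/10]].
X = C⁻¹(A − D) = [[5, -4], [-5, -3]].

X = [[5, -4], [-5, -3]]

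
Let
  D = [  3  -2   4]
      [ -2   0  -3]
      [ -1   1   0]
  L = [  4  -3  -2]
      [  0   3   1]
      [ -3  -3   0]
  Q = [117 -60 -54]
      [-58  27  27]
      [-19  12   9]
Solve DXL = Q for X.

Left-multiply by D⁻¹ and right-multiply by L⁻¹: X = D⁻¹QL⁻¹.
D has determinant -5; D⁻¹ = [[-3/5, -4/5, -6/5], [-3/5, -4/5, -1/5], [2/5, 1/5, 4/5]].
det L = 3; the adjugate gives L⁻¹ = [[1, 2, 1], [-1, -2, -4/3], [3, 7, 4]].
D⁻¹Q = [[-1, 0, 0], [-20, 12, 9], [20, -9, -9]].
X = (D⁻¹Q)L⁻¹ = [[-1, -2, -1], [-5, -1, 0], [2, -5, -4]].

X = [[-1, -2, -1], [-5, -1, 0], [2, -5, -4]]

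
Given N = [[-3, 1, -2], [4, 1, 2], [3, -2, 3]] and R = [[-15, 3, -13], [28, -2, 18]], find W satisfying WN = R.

W = [[-4, -3, -5], [-2, 4, 2]]

Since N sits to the right of W, W = RN⁻¹.
det N = -5, so N⁻¹ = [[-7/5, -1/5, -4/5], [6/5, 3/5, 2/5], [11/5, 3/5, 7/5]].
W = RN⁻¹ = [[-15, 3, -13], [28, -2, 18]] · [[-7/5, -1/5, -4/5], [6/5, 3/5, 2/5], [11/5, 3/5, 7/5]] = [[-4, -3, -5], [-2, 4, 2]].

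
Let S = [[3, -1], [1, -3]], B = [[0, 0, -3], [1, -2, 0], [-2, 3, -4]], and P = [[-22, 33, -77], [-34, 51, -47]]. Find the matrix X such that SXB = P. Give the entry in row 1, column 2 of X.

0

X = S⁻¹PB⁻¹ (apply S⁻¹ on the left and B⁻¹ on the right).
det S = -8; the adjugate gives S⁻¹ = [[3/8, -1/8], [1/8, -3/8]].
det B = 3, so B⁻¹ = [[8/3, -3, -2], [4/3, -2, -1], [-1/3, 0, 0]].
S⁻¹P = [[-4, 6, -23], [10, -15, 8]].
X = (S⁻¹P)B⁻¹ = [[5, 0, 2], [4, 0, -5]].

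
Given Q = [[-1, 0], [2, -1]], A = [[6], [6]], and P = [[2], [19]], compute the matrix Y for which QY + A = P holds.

QY = P − A = [[-4], [13]].
Left-multiplying both sides by Q⁻¹ gives Y = Q⁻¹(P − A).
det Q = 1; the adjugate gives Q⁻¹ = [[-1, 0], [-2, -1]].
Y = Q⁻¹(P − A) = [[4], [-5]].

Y = [[4], [-5]]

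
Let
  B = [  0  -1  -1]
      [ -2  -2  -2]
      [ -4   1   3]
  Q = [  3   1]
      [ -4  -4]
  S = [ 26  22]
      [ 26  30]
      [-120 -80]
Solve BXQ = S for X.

X = [[3, -1], [1, 2], [-3, 3]]

X = B⁻¹SQ⁻¹ (apply B⁻¹ on the left and Q⁻¹ on the right).
det B = -4, so B⁻¹ = [[1, -1/2, 0], [-7/2, 1, -1/2], [5/2, -1, 1/2]].
det Q = -8, so Q⁻¹ = [[1/2, 1/8], [-1/2, -3/8]].
B⁻¹S = [[13, 7], [-5, -7], [-21, -15]].
X = (B⁻¹S)Q⁻¹ = [[3, -1], [1, 2], [-3, 3]].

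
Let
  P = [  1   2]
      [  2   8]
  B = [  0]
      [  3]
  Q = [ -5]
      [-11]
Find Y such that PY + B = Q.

PY = Q − B = [[-5], [-14]].
Since P multiplies Y on the left, Y = P⁻¹(Q − B).
det P = 4, so P⁻¹ = [[2, -1/2], [-1/2, 1/4]].
Y = P⁻¹(Q − B) = [[-3], [-1]].

Y = [[-3], [-1]]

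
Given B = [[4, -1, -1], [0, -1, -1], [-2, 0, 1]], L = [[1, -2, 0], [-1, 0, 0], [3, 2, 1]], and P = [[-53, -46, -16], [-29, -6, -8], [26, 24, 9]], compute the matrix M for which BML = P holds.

Left-multiply by B⁻¹ and right-multiply by L⁻¹: M = B⁻¹PL⁻¹.
B has determinant -4; B⁻¹ = [[1/4, -1/4, 0], [-1/2, -1/2, -1], [1/2, -1/2, 1]].
det L = -2; the adjugate gives L⁻¹ = [[0, -1, 0], [-1/2, -1/2, 0], [1, 4, 1]].
B⁻¹P = [[-6, -10, -2], [15, 2, 3], [14, 4, 5]].
M = (B⁻¹P)L⁻¹ = [[3, 3, -2], [2, -4, 3], [3, 4, 5]].

M = [[3, 3, -2], [2, -4, 3], [3, 4, 5]]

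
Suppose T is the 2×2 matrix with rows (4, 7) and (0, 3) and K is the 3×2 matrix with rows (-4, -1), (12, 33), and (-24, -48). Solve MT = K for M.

T is on the right of M, so right-multiply by T⁻¹: M = KT⁻¹.
det T = 12, so T⁻¹ = [[1/4, -7/12], [0, 1/3]].
M = KT⁻¹ = [[-4, -1], [12, 33], [-24, -48]] · [[1/4, -7/12], [0, 1/3]] = [[-1, 2], [3, 4], [-6, -2]].

M = [[-1, 2], [3, 4], [-6, -2]]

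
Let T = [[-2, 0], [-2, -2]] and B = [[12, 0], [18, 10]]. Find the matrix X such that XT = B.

Right-multiplying both sides by T⁻¹ gives X = BT⁻¹.
det T = 4, so T⁻¹ = [[-1/2, 0], [1/2, -1/2]].
X = BT⁻¹ = [[12, 0], [18, 10]] · [[-1/2, 0], [1/2, -1/2]] = [[-6, 0], [-4, -5]].

X = [[-6, 0], [-4, -5]]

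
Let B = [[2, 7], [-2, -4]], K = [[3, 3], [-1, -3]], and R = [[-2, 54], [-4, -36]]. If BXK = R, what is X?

X = B⁻¹RK⁻¹ (apply B⁻¹ on the left and K⁻¹ on the right).
det B = 6; the adjugate gives B⁻¹ = [[-2/3, -7/6], [1/3, 1/3]].
det K = -6; the adjugate gives K⁻¹ = [[1/2, 1/2], [-1/6, -1/2]].
B⁻¹R = [[6, 6], [-2, 6]].
X = (B⁻¹R)K⁻¹ = [[2, 0], [-2, -4]].

X = [[2, 0], [-2, -4]]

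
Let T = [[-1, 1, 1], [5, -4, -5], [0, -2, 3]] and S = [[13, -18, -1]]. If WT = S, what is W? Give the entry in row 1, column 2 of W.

Since T sits to the right of W, W = ST⁻¹.
det T = -3, so T⁻¹ = [[22/3, 5/3, 1/3], [5, 1, 0], [10/3, 2/3, 1/3]].
W = ST⁻¹ = [[13, -18, -1]] · [[22/3, 5/3, 1/3], [5, 1, 0], [10/3, 2/3, 1/3]] = [[2, 3, 4]].

3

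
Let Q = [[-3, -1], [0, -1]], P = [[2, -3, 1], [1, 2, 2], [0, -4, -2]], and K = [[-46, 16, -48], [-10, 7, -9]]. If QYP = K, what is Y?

Y = [[5, 2, -2], [5, 0, -2]]

Isolating Y: multiply by Q⁻¹ from the left and P⁻¹ from the right, so Y = Q⁻¹KP⁻¹.
det Q = 3, so Q⁻¹ = [[-1/3, 1/3], [0, -1]].
P has determinant -2; P⁻¹ = [[-2, 5, 4], [-1, 2, 3/2], [2, -4, -7/2]].
Q⁻¹K = [[12, -3, 13], [10, -7, 9]].
Y = (Q⁻¹K)P⁻¹ = [[5, 2, -2], [5, 0, -2]].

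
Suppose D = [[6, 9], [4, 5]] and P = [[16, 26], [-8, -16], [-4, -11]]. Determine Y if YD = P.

Since D sits to the right of Y, Y = PD⁻¹.
det D = -6; the adjugate gives D⁻¹ = [[-5/6, 3/2], [2/3, -1]].
Y = PD⁻¹ = [[16, 26], [-8, -16], [-4, -11]] · [[-5/6, 3/2], [2/3, -1]] = [[4, -2], [-4, 4], [-4, 5]].

Y = [[4, -2], [-4, 4], [-4, 5]]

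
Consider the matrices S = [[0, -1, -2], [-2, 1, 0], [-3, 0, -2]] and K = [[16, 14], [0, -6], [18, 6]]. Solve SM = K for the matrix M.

S is on the left of M, so left-multiply by S⁻¹: M = S⁻¹K.
det S = -2; the adjugate gives S⁻¹ = [[1, 1, -1], [2, 3, -2], [-3/2, -3/2, 1]].
M = S⁻¹K = [[1, 1, -1], [2, 3, -2], [-3/2, -3/2, 1]] · [[16, 14], [0, -6], [18, 6]] = [[-2, 2], [-4, -2], [-6, -6]].

M = [[-2, 2], [-4, -2], [-6, -6]]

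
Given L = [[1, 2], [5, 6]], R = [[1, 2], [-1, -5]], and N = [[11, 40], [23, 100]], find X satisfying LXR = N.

X = [[-5, 0], [5, -3]]

Left-multiply by L⁻¹ and right-multiply by R⁻¹: X = L⁻¹NR⁻¹.
det L = -4; the adjugate gives L⁻¹ = [[-3/2, 1/2], [5/4, -1/4]].
det R = -3, so R⁻¹ = [[5/3, 2/3], [-1/3, -1/3]].
L⁻¹N = [[-5, -10], [8, 25]].
X = (L⁻¹N)R⁻¹ = [[-5, 0], [5, -3]].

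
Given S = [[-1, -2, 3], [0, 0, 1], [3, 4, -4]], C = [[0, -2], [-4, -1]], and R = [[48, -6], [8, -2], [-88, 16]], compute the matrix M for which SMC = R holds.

Left-multiply by S⁻¹ and right-multiply by C⁻¹: M = S⁻¹RC⁻¹.
det S = -2; the adjugate gives S⁻¹ = [[2, -2, 1], [-3/2, 5/2, -1/2], [0, 1, 0]].
C has determinant -8; C⁻¹ = [[1/8, -1/4], [-1/2, 0]].
S⁻¹R = [[-8, 8], [-8, -4], [8, -2]].
M = (S⁻¹R)C⁻¹ = [[-5, 2], [1, 2], [2, -2]].

M = [[-5, 2], [1, 2], [2, -2]]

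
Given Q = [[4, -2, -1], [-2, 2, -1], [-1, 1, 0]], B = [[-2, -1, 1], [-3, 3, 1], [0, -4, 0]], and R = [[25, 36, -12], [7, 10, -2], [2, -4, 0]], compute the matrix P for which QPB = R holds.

P = [[-2, -3, -3], [0, -5, -4], [3, -1, 3]]

P = Q⁻¹RB⁻¹ (apply Q⁻¹ on the left and B⁻¹ on the right).
Q has determinant 2; Q⁻¹ = [[1/2, -1/2, 2], [1/2, -1/2, 3], [0, -1, 2]].
B has determinant 4; B⁻¹ = [[1, -1, -1], [0, 0, -1/4], [3, -2, -9/4]].
Q⁻¹R = [[13, 5, -5], [15, 1, -5], [-3, -18, 2]].
P = (Q⁻¹R)B⁻¹ = [[-2, -3, -3], [0, -5, -4], [3, -1, 3]].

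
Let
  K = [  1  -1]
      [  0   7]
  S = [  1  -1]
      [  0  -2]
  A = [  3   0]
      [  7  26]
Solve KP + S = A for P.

P = [[3, 5], [1, 4]]

KP = A − S = [[2, 1], [7, 28]].
Since K multiplies P on the left, P = K⁻¹(A − S).
det K = 7; the adjugate gives K⁻¹ = [[1, 1/7], [0, 1/7]].
P = K⁻¹(A − S) = [[3, 5], [1, 4]].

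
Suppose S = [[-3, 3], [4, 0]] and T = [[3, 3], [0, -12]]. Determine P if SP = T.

S is on the left of P, so left-multiply by S⁻¹: P = S⁻¹T.
det S = -12; the adjugate gives S⁻¹ = [[0, 1/4], [1/3, 1/4]].
P = S⁻¹T = [[0, 1/4], [1/3, 1/4]] · [[3, 3], [0, -12]] = [[0, -3], [1, -2]].

P = [[0, -3], [1, -2]]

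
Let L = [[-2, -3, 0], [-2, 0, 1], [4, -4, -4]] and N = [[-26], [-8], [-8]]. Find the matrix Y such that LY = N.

Y = [[4], [6], [0]]

Left-multiplying both sides by L⁻¹ gives Y = L⁻¹N.
det L = 4, so L⁻¹ = [[1, -3, -3/4], [-1, 2, 1/2], [2, -5, -3/2]].
Y = L⁻¹N = [[1, -3, -3/4], [-1, 2, 1/2], [2, -5, -3/2]] · [[-26], [-8], [-8]] = [[4], [6], [0]].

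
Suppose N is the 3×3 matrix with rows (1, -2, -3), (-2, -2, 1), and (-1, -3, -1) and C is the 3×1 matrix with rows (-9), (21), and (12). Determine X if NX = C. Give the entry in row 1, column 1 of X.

-6

Since N multiplies X on the left, X = N⁻¹C.
det N = -1; the adjugate gives N⁻¹ = [[-5, -7, 8], [3, 4, -5], [-4, -5, 6]].
X = N⁻¹C = [[-5, -7, 8], [3, 4, -5], [-4, -5, 6]] · [[-9], [21], [12]] = [[-6], [-3], [3]].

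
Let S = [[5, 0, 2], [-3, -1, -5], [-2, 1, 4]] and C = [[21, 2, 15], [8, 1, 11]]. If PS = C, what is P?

S is on the right of P, so right-multiply by S⁻¹: P = CS⁻¹.
S has determinant -5; S⁻¹ = [[-1/5, -2/5, -2/5], [-22/5, -24/5, -19/5], [1, 1, 1]].
P = CS⁻¹ = [[21, 2, 15], [8, 1, 11]] · [[-1/5, -2/5, -2/5], [-22/5, -24/5, -19/5], [1, 1, 1]] = [[2, -3, -1], [5, 3, 4]].

P = [[2, -3, -1], [5, 3, 4]]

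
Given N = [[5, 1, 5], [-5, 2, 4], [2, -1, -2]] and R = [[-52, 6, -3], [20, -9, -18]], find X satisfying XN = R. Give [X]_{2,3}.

5

Since N sits to the right of X, X = RN⁻¹.
N has determinant 3; N⁻¹ = [[0, -1, -2], [-2/3, -20/3, -15], [1/3, 7/3, 5]].
X = RN⁻¹ = [[-52, 6, -3], [20, -9, -18]] · [[0, -1, -2], [-2/3, -20/3, -15], [1/3, 7/3, 5]] = [[-5, 5, -1], [0, -2, 5]].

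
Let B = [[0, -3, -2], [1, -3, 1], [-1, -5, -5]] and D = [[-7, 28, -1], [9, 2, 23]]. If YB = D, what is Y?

Y = [[-5, -6, 1], [1, 5, -4]]

B is on the right of Y, so right-multiply by B⁻¹: Y = DB⁻¹.
det B = 4; the adjugate gives B⁻¹ = [[5, -5/4, -9/4], [1, -1/2, -1/2], [-2, 3/4, 3/4]].
Y = DB⁻¹ = [[-7, 28, -1], [9, 2, 23]] · [[5, -5/4, -9/4], [1, -1/2, -1/2], [-2, 3/4, 3/4]] = [[-5, -6, 1], [1, 5, -4]].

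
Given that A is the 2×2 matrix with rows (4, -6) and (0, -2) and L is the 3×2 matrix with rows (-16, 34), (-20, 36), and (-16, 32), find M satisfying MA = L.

M = [[-4, -5], [-5, -3], [-4, -4]]

Since A sits to the right of M, M = LA⁻¹.
A has determinant -8; A⁻¹ = [[1/4, -3/4], [0, -1/2]].
M = LA⁻¹ = [[-16, 34], [-20, 36], [-16, 32]] · [[1/4, -3/4], [0, -1/2]] = [[-4, -5], [-5, -3], [-4, -4]].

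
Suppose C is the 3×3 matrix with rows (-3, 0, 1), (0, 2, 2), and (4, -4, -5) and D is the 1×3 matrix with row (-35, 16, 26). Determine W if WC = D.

W = [[5, -2, -5]]

C is on the right of W, so right-multiply by C⁻¹: W = DC⁻¹.
det C = -2, so C⁻¹ = [[1, 2, 1], [-4, -11/2, -3], [4, 6, 3]].
W = DC⁻¹ = [[-35, 16, 26]] · [[1, 2, 1], [-4, -11/2, -3], [4, 6, 3]] = [[5, -2, -5]].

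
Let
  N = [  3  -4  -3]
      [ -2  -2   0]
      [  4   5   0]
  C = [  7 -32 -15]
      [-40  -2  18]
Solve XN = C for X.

Since N sits to the right of X, X = CN⁻¹.
det N = 6, so N⁻¹ = [[0, -5/2, -1], [0, 2, 1], [-1/3, -31/6, -7/3]].
X = CN⁻¹ = [[7, -32, -15], [-40, -2, 18]] · [[0, -5/2, -1], [0, 2, 1], [-1/3, -31/6, -7/3]] = [[5, -4, -4], [-6, 3, -4]].

X = [[5, -4, -4], [-6, 3, -4]]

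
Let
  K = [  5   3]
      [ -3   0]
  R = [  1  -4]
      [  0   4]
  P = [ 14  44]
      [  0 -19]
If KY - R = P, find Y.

Y = [[0, 5], [5, 5]]

KY = P + R = [[15, 40], [0, -15]].
Left-multiplying both sides by K⁻¹ gives Y = K⁻¹(P + R).
K has determinant 9; K⁻¹ = [[0, -1/3], [1/3, 5/9]].
Y = K⁻¹(P + R) = [[0, 5], [5, 5]].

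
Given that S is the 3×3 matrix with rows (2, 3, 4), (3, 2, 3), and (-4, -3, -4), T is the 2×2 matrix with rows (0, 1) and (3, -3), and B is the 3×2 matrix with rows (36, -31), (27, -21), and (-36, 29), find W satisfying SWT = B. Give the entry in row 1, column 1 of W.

1

Left-multiply by S⁻¹ and right-multiply by T⁻¹: W = S⁻¹BT⁻¹.
det S = -2, so S⁻¹ = [[-1/2, 0, -1/2], [0, -4, -3], [1/2, 3, 5/2]].
det T = -3; the adjugate gives T⁻¹ = [[1, 1/3], [1, 0]].
S⁻¹B = [[0, 1], [0, -3], [9, -6]].
W = (S⁻¹B)T⁻¹ = [[1, 0], [-3, 0], [3, 3]].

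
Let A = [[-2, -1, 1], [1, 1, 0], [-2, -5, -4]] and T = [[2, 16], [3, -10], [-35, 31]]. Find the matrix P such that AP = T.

P = [[0, -5], [3, -5], [5, 1]]

A is on the left of P, so left-multiply by A⁻¹: P = A⁻¹T.
det A = 1, so A⁻¹ = [[-4, -9, -1], [4, 10, 1], [-3, -8, -1]].
P = A⁻¹T = [[-4, -9, -1], [4, 10, 1], [-3, -8, -1]] · [[2, 16], [3, -10], [-35, 31]] = [[0, -5], [3, -5], [5, 1]].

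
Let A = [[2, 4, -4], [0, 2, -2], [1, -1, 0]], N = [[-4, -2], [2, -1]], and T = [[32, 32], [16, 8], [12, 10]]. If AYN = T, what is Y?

Left-multiply by A⁻¹ and right-multiply by N⁻¹: Y = A⁻¹TN⁻¹.
det A = -4, so A⁻¹ = [[1/2, -1, 0], [1/2, -1, -1], [1/2, -3/2, -1]].
N has determinant 8; N⁻¹ = [[-1/8, 1/4], [-1/4, -1/2]].
A⁻¹T = [[0, 8], [-12, -2], [-20, -6]].
Y = (A⁻¹T)N⁻¹ = [[-2, -4], [2, -2], [4, -2]].

Y = [[-2, -4], [2, -2], [4, -2]]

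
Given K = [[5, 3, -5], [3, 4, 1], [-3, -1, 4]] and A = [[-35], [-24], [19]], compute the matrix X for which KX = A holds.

K is on the left of X, so left-multiply by K⁻¹: X = K⁻¹A.
det K = -5, so K⁻¹ = [[-17/5, 7/5, -23/5], [3, -1, 4], [-9/5, 4/5, -11/5]].
X = K⁻¹A = [[-17/5, 7/5, -23/5], [3, -1, 4], [-9/5, 4/5, -11/5]] · [[-35], [-24], [19]] = [[-2], [-5], [2]].

X = [[-2], [-5], [2]]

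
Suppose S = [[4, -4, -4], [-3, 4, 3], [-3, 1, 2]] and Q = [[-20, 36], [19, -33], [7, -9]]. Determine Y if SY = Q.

S is on the left of Y, so left-multiply by S⁻¹: Y = S⁻¹Q.
det S = -4; the adjugate gives S⁻¹ = [[-5/4, -1, -1], [3/4, 1, 0], [-9/4, -2, -1]].
Y = S⁻¹Q = [[-5/4, -1, -1], [3/4, 1, 0], [-9/4, -2, -1]] · [[-20, 36], [19, -33], [7, -9]] = [[-1, -3], [4, -6], [0, -6]].

Y = [[-1, -3], [4, -6], [0, -6]]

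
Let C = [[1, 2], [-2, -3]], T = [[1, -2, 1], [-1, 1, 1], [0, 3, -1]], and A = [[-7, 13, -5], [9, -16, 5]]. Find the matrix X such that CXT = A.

X = [[4, 1, 0], [-5, 0, 0]]

X = C⁻¹AT⁻¹ (apply C⁻¹ on the left and T⁻¹ on the right).
det C = 1, so C⁻¹ = [[-3, -2], [2, 1]].
det T = -5; the adjugate gives T⁻¹ = [[4/5, -1/5, 3/5], [1/5, 1/5, 2/5], [3/5, 3/5, 1/5]].
C⁻¹A = [[3, -7, 5], [-5, 10, -5]].
X = (C⁻¹A)T⁻¹ = [[4, 1, 0], [-5, 0, 0]].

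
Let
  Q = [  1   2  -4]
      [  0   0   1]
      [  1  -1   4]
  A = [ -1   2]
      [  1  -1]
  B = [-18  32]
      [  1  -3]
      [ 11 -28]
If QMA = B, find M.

M = [[-4, -4], [5, -2], [-2, -1]]

Isolating M: multiply by Q⁻¹ from the left and A⁻¹ from the right, so M = Q⁻¹BA⁻¹.
det Q = 3, so Q⁻¹ = [[1/3, -4/3, 2/3], [1/3, 8/3, -1/3], [0, 1, 0]].
det A = -1, so A⁻¹ = [[1, 2], [1, 1]].
Q⁻¹B = [[0, -4], [-7, 12], [1, -3]].
M = (Q⁻¹B)A⁻¹ = [[-4, -4], [5, -2], [-2, -1]].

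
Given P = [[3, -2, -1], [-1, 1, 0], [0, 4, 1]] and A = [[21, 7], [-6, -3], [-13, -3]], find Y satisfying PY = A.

Since P multiplies Y on the left, Y = P⁻¹A.
P has determinant 5; P⁻¹ = [[1/5, -2/5, 1/5], [1/5, 3/5, 1/5], [-4/5, -12/5, 1/5]].
Y = P⁻¹A = [[1/5, -2/5, 1/5], [1/5, 3/5, 1/5], [-4/5, -12/5, 1/5]] · [[21, 7], [-6, -3], [-13, -3]] = [[4, 2], [-2, -1], [-5, 1]].

Y = [[4, 2], [-2, -1], [-5, 1]]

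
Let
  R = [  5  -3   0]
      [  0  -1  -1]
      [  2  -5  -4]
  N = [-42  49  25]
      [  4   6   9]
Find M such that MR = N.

Right-multiplying both sides by R⁻¹ gives M = NR⁻¹.
det R = 1, so R⁻¹ = [[-1, -12, 3], [-2, -20, 5], [2, 19, -5]].
M = NR⁻¹ = [[-42, 49, 25], [4, 6, 9]] · [[-1, -12, 3], [-2, -20, 5], [2, 19, -5]] = [[-6, -1, -6], [2, 3, -3]].

M = [[-6, -1, -6], [2, 3, -3]]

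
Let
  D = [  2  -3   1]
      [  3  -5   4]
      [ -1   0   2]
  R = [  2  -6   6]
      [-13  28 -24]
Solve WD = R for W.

W = [[2, 0, 2], [-6, -2, -5]]

Right-multiplying both sides by D⁻¹ gives W = RD⁻¹.
det D = 5, so D⁻¹ = [[-2, 6/5, -7/5], [-2, 1, -1], [-1, 3/5, -1/5]].
W = RD⁻¹ = [[2, -6, 6], [-13, 28, -24]] · [[-2, 6/5, -7/5], [-2, 1, -1], [-1, 3/5, -1/5]] = [[2, 0, 2], [-6, -2, -5]].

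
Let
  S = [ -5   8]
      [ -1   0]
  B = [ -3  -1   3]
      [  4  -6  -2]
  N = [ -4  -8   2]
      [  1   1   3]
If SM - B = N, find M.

M = [[-5, 5, -1], [-4, 2, 0]]

SM = N + B = [[-7, -9, 5], [5, -5, 1]].
Since S multiplies M on the left, M = S⁻¹(N + B).
det S = 8, so S⁻¹ = [[0, -1], [1/8, -5/8]].
M = S⁻¹(N + B) = [[-5, 5, -1], [-4, 2, 0]].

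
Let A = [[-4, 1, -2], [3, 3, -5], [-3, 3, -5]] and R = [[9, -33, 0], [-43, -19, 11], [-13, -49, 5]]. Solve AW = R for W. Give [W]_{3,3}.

Left-multiplying both sides by A⁻¹ gives W = A⁻¹R.
det A = -6; the adjugate gives A⁻¹ = [[0, 1/6, -1/6], [-5, -7/3, 13/3], [-3, -3/2, 5/2]].
W = A⁻¹R = [[0, 1/6, -1/6], [-5, -7/3, 13/3], [-3, -3/2, 5/2]] · [[9, -33, 0], [-43, -19, 11], [-13, -49, 5]] = [[-5, 5, 1], [-1, -3, -4], [5, 5, -4]].

-4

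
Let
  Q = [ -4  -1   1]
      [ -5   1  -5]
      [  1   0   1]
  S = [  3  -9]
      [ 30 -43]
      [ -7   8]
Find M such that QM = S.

Since Q multiplies M on the left, M = Q⁻¹S.
det Q = -5, so Q⁻¹ = [[-1/5, -1/5, -4/5], [0, 1, 5], [1/5, 1/5, 9/5]].
M = Q⁻¹S = [[-1/5, -1/5, -4/5], [0, 1, 5], [1/5, 1/5, 9/5]] · [[3, -9], [30, -43], [-7, 8]] = [[-1, 4], [-5, -3], [-6, 4]].

M = [[-1, 4], [-5, -3], [-6, 4]]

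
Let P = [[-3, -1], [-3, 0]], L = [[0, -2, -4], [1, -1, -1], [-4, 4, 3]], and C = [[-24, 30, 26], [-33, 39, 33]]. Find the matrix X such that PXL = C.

X = [[1, -5, -4], [0, -1, 2]]

Isolating X: multiply by P⁻¹ from the left and L⁻¹ from the right, so X = P⁻¹CL⁻¹.
det P = -3, so P⁻¹ = [[0, -1/3], [-1, 1]].
L has determinant -2; L⁻¹ = [[-1/2, 5, 1], [-1/2, 8, 2], [0, -4, -1]].
P⁻¹C = [[11, -13, -11], [-9, 9, 7]].
X = (P⁻¹C)L⁻¹ = [[1, -5, -4], [0, -1, 2]].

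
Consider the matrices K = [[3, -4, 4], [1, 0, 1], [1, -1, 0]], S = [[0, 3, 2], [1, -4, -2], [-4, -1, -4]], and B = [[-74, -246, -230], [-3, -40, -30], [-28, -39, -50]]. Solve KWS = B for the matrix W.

W = [[-1, 2, 3], [4, -2, -5], [-5, 3, -1]]

Isolating W: multiply by K⁻¹ from the left and S⁻¹ from the right, so W = K⁻¹BS⁻¹.
det K = -5, so K⁻¹ = [[-1/5, 4/5, 4/5], [-1/5, 4/5, -1/5], [1/5, 1/5, -4/5]].
det S = 2, so S⁻¹ = [[7, 5, 1], [6, 4, 1], [-17/2, -6, -3/2]].
K⁻¹B = [[-10, -14, -18], [18, 25, 32], [7, -26, -12]].
W = (K⁻¹B)S⁻¹ = [[-1, 2, 3], [4, -2, -5], [-5, 3, -1]].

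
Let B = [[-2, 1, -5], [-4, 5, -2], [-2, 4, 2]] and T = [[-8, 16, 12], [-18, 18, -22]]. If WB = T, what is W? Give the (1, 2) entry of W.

Right-multiplying both sides by B⁻¹ gives W = TB⁻¹.
det B = 6; the adjugate gives B⁻¹ = [[3, -11/3, 23/6], [2, -7/3, 8/3], [-1, 1, -1]].
W = TB⁻¹ = [[-8, 16, 12], [-18, 18, -22]] · [[3, -11/3, 23/6], [2, -7/3, 8/3], [-1, 1, -1]] = [[-4, 4, 0], [4, 2, 1]].

4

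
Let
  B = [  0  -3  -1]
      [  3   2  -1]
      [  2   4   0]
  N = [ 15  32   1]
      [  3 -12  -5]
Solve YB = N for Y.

B is on the right of Y, so right-multiply by B⁻¹: Y = NB⁻¹.
det B = -2; the adjugate gives B⁻¹ = [[-2, 2, -5/2], [1, -1, 3/2], [-4, 3, -9/2]].
Y = NB⁻¹ = [[15, 32, 1], [3, -12, -5]] · [[-2, 2, -5/2], [1, -1, 3/2], [-4, 3, -9/2]] = [[-2, 1, 6], [2, 3, -3]].

Y = [[-2, 1, 6], [2, 3, -3]]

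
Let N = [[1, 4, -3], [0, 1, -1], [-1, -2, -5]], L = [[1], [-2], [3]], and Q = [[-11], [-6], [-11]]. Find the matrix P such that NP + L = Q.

P = [[1], [-1], [3]]

NP = Q − L = [[-12], [-4], [-14]].
Since N multiplies P on the left, P = N⁻¹(Q − L).
det N = -6; the adjugate gives N⁻¹ = [[7/6, -13/3, 1/6], [-1/6, 4/3, -1/6], [-1/6, 1/3, -1/6]].
P = N⁻¹(Q − L) = [[1], [-1], [3]].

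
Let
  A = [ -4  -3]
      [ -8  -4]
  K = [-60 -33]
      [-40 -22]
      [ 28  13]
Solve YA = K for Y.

A is on the right of Y, so right-multiply by A⁻¹: Y = KA⁻¹.
A has determinant -8; A⁻¹ = [[1/2, -3/8], [-1, 1/2]].
Y = KA⁻¹ = [[-60, -33], [-40, -22], [28, 13]] · [[1/2, -3/8], [-1, 1/2]] = [[3, 6], [2, 4], [1, -4]].

Y = [[3, 6], [2, 4], [1, -4]]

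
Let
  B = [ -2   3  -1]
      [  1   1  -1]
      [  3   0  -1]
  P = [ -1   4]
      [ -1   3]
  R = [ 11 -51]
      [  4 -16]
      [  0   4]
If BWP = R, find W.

Left-multiply by B⁻¹ and right-multiply by P⁻¹: W = B⁻¹RP⁻¹.
B has determinant -1; B⁻¹ = [[1, -3, 2], [2, -5, 3], [3, -9, 5]].
det P = 1; the adjugate gives P⁻¹ = [[3, -4], [1, -1]].
B⁻¹R = [[-1, 5], [2, -10], [-3, 11]].
W = (B⁻¹R)P⁻¹ = [[2, -1], [-4, 2], [2, 1]].

W = [[2, -1], [-4, 2], [2, 1]]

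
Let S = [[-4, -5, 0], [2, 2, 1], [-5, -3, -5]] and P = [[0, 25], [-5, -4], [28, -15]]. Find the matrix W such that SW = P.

W = [[-5, 0], [4, -5], [-3, 6]]

Left-multiplying both sides by S⁻¹ gives W = S⁻¹P.
S has determinant 3; S⁻¹ = [[-7/3, -25/3, -5/3], [5/3, 20/3, 4/3], [4/3, 13/3, 2/3]].
W = S⁻¹P = [[-7/3, -25/3, -5/3], [5/3, 20/3, 4/3], [4/3, 13/3, 2/3]] · [[0, 25], [-5, -4], [28, -15]] = [[-5, 0], [4, -5], [-3, 6]].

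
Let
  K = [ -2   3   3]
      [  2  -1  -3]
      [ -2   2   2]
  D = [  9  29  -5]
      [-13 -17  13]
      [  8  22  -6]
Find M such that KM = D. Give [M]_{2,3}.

4

K is on the left of M, so left-multiply by K⁻¹: M = K⁻¹D.
det K = 4; the adjugate gives K⁻¹ = [[1, 0, -3/2], [1/2, 1/2, 0], [1/2, -1/2, -1]].
M = K⁻¹D = [[1, 0, -3/2], [1/2, 1/2, 0], [1/2, -1/2, -1]] · [[9, 29, -5], [-13, -17, 13], [8, 22, -6]] = [[-3, -4, 4], [-2, 6, 4], [3, 1, -3]].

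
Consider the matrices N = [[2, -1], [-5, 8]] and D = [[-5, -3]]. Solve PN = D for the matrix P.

P = [[-5, -1]]

N is on the right of P, so right-multiply by N⁻¹: P = DN⁻¹.
det N = 11, so N⁻¹ = [[8/11, 1/11], [5/11, 2/11]].
P = DN⁻¹ = [[-5, -3]] · [[8/11, 1/11], [5/11, 2/11]] = [[-5, -1]].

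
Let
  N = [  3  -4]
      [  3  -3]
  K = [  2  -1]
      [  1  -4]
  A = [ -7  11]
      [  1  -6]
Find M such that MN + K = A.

MN = A − K = [[-9, 12], [0, -2]].
N is on the right of M, so right-multiply by N⁻¹: M = (A − K)N⁻¹.
N has determinant 3; N⁻¹ = [[-1, 4/3], [-1, 1]].
M = (A − K)N⁻¹ = [[-3, 0], [2, -2]].

M = [[-3, 0], [2, -2]]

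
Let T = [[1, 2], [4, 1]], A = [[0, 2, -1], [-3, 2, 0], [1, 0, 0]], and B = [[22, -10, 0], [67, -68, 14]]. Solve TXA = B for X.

Left-multiply by T⁻¹ and right-multiply by A⁻¹: X = T⁻¹BA⁻¹.
det T = -7; the adjugate gives T⁻¹ = [[-1/7, 2/7], [4/7, -1/7]].
det A = 2; the adjugate gives A⁻¹ = [[0, 0, 1], [0, 1/2, 3/2], [-1, 1, 3]].
T⁻¹B = [[16, -18, 4], [3, 4, -2]].
X = (T⁻¹B)A⁻¹ = [[-4, -5, 1], [2, 0, 3]].

X = [[-4, -5, 1], [2, 0, 3]]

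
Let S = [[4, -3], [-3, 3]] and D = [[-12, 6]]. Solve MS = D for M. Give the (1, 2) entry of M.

S is on the right of M, so right-multiply by S⁻¹: M = DS⁻¹.
det S = 3; the adjugate gives S⁻¹ = [[1, 1], [1, 4/3]].
M = DS⁻¹ = [[-12, 6]] · [[1, 1], [1, 4/3]] = [[-6, -4]].

-4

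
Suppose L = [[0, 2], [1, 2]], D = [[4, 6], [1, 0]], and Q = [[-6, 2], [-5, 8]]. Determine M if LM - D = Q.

M = [[-2, 0], [-1, 4]]

LM = Q + D = [[-2, 8], [-4, 8]].
Left-multiplying both sides by L⁻¹ gives M = L⁻¹(Q + D).
det L = -2, so L⁻¹ = [[-1, 1], [1/2, 0]].
M = L⁻¹(Q + D) = [[-2, 0], [-1, 4]].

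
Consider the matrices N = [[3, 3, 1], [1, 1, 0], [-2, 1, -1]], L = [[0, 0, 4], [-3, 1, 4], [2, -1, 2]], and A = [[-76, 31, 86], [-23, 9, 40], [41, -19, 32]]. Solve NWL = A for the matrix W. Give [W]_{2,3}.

1

Isolating W: multiply by N⁻¹ from the left and L⁻¹ from the right, so W = N⁻¹AL⁻¹.
det N = 3, so N⁻¹ = [[-1/3, 4/3, -1/3], [1/3, -1/3, 1/3], [1, -3, 0]].
det L = 4; the adjugate gives L⁻¹ = [[3/2, -1, -1], [7/2, -2, -3], [1/4, 0, 0]].
N⁻¹A = [[-19, 8, 14], [-4, 1, 26], [-7, 4, -34]].
W = (N⁻¹A)L⁻¹ = [[3, 3, -5], [4, 2, 1], [-5, -1, -5]].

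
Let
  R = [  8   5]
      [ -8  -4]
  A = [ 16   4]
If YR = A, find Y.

Right-multiplying both sides by R⁻¹ gives Y = AR⁻¹.
det R = 8; the adjugate gives R⁻¹ = [[-1/2, -5/8], [1, 1]].
Y = AR⁻¹ = [[16, 4]] · [[-1/2, -5/8], [1, 1]] = [[-4, -6]].

Y = [[-4, -6]]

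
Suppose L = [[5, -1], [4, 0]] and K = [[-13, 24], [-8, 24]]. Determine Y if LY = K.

Y = [[-2, 6], [3, 6]]

L is on the left of Y, so left-multiply by L⁻¹: Y = L⁻¹K.
det L = 4; the adjugate gives L⁻¹ = [[0, 1/4], [-1, 5/4]].
Y = L⁻¹K = [[0, 1/4], [-1, 5/4]] · [[-13, 24], [-8, 24]] = [[-2, 6], [3, 6]].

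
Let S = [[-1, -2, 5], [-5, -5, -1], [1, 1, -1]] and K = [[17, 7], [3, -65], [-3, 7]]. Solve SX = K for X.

Left-multiplying both sides by S⁻¹ gives X = S⁻¹K.
det S = 6, so S⁻¹ = [[1, 1/2, 9/2], [-1, -2/3, -13/3], [0, -1/6, -5/6]].
X = S⁻¹K = [[1, 1/2, 9/2], [-1, -2/3, -13/3], [0, -1/6, -5/6]] · [[17, 7], [3, -65], [-3, 7]] = [[5, 6], [-6, 6], [2, 5]].

X = [[5, 6], [-6, 6], [2, 5]]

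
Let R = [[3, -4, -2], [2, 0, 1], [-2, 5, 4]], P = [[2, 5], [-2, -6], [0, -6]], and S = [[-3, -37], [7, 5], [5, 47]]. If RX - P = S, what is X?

X = [[3, -2], [3, 5], [-1, 3]]

RX = S + P = [[-1, -32], [5, -1], [5, 41]].
R is on the left of X, so left-multiply by R⁻¹: X = R⁻¹(S + P).
det R = 5; the adjugate gives R⁻¹ = [[-1, 6/5, -4/5], [-2, 8/5, -7/5], [2, -7/5, 8/5]].
X = R⁻¹(S + P) = [[3, -2], [3, 5], [-1, 3]].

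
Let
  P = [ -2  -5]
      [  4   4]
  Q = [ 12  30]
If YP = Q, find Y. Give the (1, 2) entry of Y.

P is on the right of Y, so right-multiply by P⁻¹: Y = QP⁻¹.
det P = 12, so P⁻¹ = [[1/3, 5/12], [-1/3, -1/6]].
Y = QP⁻¹ = [[12, 30]] · [[1/3, 5/12], [-1/3, -1/6]] = [[-6, 0]].

0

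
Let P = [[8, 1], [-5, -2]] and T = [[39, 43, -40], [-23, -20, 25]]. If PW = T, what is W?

Since P multiplies W on the left, W = P⁻¹T.
det P = -11; the adjugate gives P⁻¹ = [[2/11, 1/11], [-5/11, -8/11]].
W = P⁻¹T = [[2/11, 1/11], [-5/11, -8/11]] · [[39, 43, -40], [-23, -20, 25]] = [[5, 6, -5], [-1, -5, 0]].

W = [[5, 6, -5], [-1, -5, 0]]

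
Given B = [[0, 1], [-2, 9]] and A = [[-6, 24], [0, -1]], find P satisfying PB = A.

P = [[-3, 3], [-1, 0]]

B is on the right of P, so right-multiply by B⁻¹: P = AB⁻¹.
B has determinant 2; B⁻¹ = [[9/2, -1/2], [1, 0]].
P = AB⁻¹ = [[-6, 24], [0, -1]] · [[9/2, -1/2], [1, 0]] = [[-3, 3], [-1, 0]].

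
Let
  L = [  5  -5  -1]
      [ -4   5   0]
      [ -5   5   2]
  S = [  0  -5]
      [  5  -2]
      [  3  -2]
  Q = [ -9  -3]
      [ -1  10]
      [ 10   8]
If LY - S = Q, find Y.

LY = Q + S = [[-9, -8], [4, 8], [13, 6]].
Since L multiplies Y on the left, Y = L⁻¹(Q + S).
det L = 5, so L⁻¹ = [[2, 1, 1], [8/5, 1, 4/5], [1, 0, 1]].
Y = L⁻¹(Q + S) = [[-1, -2], [0, 0], [4, -2]].

Y = [[-1, -2], [0, 0], [4, -2]]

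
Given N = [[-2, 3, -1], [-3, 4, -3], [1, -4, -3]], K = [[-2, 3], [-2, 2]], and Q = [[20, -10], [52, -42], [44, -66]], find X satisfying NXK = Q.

X = N⁻¹QK⁻¹ (apply N⁻¹ on the left and K⁻¹ on the right).
det N = 4, so N⁻¹ = [[-6, 13/4, -5/4], [-3, 7/4, -3/4], [2, -5/4, 1/4]].
det K = 2; the adjugate gives K⁻¹ = [[1, -3/2], [1, -1]].
N⁻¹Q = [[-6, 6], [-2, 6], [-14, 16]].
X = (N⁻¹Q)K⁻¹ = [[0, 3], [4, -3], [2, 5]].

X = [[0, 3], [4, -3], [2, 5]]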